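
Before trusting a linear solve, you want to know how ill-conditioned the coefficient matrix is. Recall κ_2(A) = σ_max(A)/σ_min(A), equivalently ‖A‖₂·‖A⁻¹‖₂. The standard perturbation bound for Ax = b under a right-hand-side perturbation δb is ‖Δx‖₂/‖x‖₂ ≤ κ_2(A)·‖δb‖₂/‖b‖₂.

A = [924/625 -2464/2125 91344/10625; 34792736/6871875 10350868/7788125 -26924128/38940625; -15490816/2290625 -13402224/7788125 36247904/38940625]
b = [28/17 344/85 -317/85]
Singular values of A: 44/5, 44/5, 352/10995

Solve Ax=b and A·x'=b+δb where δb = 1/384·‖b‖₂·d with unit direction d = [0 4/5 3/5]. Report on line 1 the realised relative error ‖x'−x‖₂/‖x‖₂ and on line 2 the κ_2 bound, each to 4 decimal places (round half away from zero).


σ_max = 44/5, σ_min = 352/10995
condition number: (44/5) ÷ (352/10995) = 274.8750
perturbation bound = 274.8750·1/384 = 0.7158
solve Ax = b  →  x = [-6.3750 30.1136 5.3494]
‖b‖ = 5.7446, ‖x‖ = 31.2424
Δx = A⁻¹·δb where δb = 1/384·5.7446·d; ‖Δx‖ = 0.4673
relative error = 0.0150
so the bound overstates the realised error by a factor of ≈ 47.8597 (computed from the unrounded values)

0.0150
0.7158


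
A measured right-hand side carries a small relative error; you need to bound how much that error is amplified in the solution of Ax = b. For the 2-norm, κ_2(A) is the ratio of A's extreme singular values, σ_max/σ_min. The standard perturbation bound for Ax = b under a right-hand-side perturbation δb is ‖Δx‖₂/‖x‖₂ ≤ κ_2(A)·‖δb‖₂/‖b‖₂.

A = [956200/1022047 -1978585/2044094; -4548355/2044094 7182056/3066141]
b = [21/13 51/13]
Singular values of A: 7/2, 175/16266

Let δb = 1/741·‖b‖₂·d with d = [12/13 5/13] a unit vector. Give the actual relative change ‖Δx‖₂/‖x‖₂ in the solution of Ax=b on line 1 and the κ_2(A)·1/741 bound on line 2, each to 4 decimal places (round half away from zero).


from the listed singular values, σ₁ = 7/2, σ_n = 175/16266
condition number: (7/2) ÷ (175/16266) = 325.3200
κ_2(A)·‖δb‖/‖b‖ = 0.4390
solve Ax = b  →  x = [201.3316 192.9281]
2-norm of b is 4.2426; of x, 278.8470
δb = ε·‖b‖·d = [0.0053 0.0022]; solving A·Δx = δb gives ‖Δx‖ = 0.5322
dividing the unrounded norms, ‖Δx‖/‖x‖ = 0.0019
realised/bound (from unrounded values) ≈ 0.0043

0.0019
0.4390


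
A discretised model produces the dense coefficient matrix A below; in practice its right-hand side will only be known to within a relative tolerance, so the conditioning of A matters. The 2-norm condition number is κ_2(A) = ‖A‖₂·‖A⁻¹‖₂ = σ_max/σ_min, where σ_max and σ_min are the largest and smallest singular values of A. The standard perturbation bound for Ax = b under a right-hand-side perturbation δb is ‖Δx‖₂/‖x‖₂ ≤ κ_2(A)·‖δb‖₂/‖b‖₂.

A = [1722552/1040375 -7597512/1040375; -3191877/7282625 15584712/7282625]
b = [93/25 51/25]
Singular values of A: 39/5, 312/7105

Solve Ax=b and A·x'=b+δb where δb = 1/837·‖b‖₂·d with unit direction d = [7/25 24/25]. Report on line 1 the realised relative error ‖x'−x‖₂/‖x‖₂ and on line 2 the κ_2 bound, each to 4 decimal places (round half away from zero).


from the listed singular values, σ₁ = 39/5, σ_n = 312/7105
κ_2(A) = (39/5) / (312/7105) = 177.6250
κ_2(A)·‖δb‖/‖b‖ = 0.2122
solve Ax = b  →  x = [66.7355 14.6212]
‖b‖₂ = 4.2426 and ‖x‖₂ = 68.3184
re-solving with b+δb shifts x by Δx of norm 0.1154
relative error = 0.0017
realised/bound (from unrounded values) ≈ 0.0080

0.0017
0.2122


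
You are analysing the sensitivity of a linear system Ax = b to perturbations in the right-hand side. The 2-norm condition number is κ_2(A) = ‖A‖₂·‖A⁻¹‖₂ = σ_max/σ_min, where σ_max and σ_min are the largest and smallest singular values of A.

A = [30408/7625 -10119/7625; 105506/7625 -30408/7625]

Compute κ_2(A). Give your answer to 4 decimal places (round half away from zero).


91.5000

form AᵀA = [3857972/18605 -1125096/18605; -1125096/18605 328653/18605] with trace 837325/3721 and determinant 22500/3721
char-poly roots: 225 and 100/3721
κ_2(A) = √(λ_max/λ_min) = √(225 / (100/3721)) = 91.5000


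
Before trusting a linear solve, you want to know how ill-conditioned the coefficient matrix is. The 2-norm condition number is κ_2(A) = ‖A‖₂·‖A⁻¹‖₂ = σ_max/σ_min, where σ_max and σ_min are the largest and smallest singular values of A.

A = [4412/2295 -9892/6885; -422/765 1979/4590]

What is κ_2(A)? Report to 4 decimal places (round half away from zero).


172.1250

M = AᵀA = [842740/210681 -1896065/632043; -1896065/632043 17066185/7584516]. tr(M)=47404825/7584516, det(M)=2500/1896129
eigenvalues of AᵀA: λ = (tr ± √(tr²−4·det))/2 = 25/4, 400/1896129
so κ_2 = √((25/4) / (400/1896129)) = 172.1250


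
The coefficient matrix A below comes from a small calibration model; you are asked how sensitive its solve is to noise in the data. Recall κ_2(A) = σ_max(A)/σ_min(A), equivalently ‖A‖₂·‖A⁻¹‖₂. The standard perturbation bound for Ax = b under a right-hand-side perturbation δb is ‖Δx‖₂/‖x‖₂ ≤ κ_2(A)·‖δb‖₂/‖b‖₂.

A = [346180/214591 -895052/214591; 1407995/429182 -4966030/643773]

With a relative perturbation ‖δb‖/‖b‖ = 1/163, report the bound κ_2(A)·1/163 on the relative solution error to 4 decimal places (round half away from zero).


0.4468

AᵀA = [50404625/3771364 -90612805/2828523; -90612805/2828523 652556596/8485569]; tr = 3063868009/33942276, det = 13032100/8485569
λ_max, λ_min = (3063868009/33942276 ± √9380209750412670481/1152078100060176)/2 = 361/4, 144400/8485569
κ = σ_max/σ_min = (19/2)/(380/2913) = 72.8250
worst-case relative error ≤ 72.8250 × 1/163 = 0.4468


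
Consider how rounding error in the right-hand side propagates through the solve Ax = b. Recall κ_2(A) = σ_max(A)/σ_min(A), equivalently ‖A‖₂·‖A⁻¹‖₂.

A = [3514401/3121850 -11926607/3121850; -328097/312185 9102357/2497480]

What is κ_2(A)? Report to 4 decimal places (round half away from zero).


344.4800

form AᵀA = [27486062461/11588522500 -188455600179/23177045000; -188455600179/23177045000 5169115156249/185416360000] with trace 8974227449/296666176 and determinant 9150625/1186664704
char-poly roots: 121/4 and 75625/296666176
κ = σ_max/σ_min = (11/2)/(275/17224) = 344.4800


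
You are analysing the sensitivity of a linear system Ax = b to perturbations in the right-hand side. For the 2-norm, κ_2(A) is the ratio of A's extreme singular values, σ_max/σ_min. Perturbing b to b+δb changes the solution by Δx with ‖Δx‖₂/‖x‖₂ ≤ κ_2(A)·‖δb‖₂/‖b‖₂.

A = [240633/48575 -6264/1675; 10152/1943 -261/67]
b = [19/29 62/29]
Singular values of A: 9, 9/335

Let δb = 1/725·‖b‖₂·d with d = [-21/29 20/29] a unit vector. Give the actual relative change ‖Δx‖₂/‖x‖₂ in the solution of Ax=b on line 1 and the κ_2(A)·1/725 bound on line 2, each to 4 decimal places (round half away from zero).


0.0031
0.4621

largest singular value 9, smallest 9/335
condition number: 9 ÷ (9/335) = 335.0000
perturbation bound = 335.0000·1/725 = 0.4621
solve Ax = b  →  x = [22.5111 29.6444]
‖b‖ = 2.2361, ‖x‖ = 37.2229
δb = ε·‖b‖·d = [-0.0022 0.0021]; solving A·Δx = δb gives ‖Δx‖ = 0.1148
relative error = 0.0031
realised/bound (from unrounded values) ≈ 0.0067


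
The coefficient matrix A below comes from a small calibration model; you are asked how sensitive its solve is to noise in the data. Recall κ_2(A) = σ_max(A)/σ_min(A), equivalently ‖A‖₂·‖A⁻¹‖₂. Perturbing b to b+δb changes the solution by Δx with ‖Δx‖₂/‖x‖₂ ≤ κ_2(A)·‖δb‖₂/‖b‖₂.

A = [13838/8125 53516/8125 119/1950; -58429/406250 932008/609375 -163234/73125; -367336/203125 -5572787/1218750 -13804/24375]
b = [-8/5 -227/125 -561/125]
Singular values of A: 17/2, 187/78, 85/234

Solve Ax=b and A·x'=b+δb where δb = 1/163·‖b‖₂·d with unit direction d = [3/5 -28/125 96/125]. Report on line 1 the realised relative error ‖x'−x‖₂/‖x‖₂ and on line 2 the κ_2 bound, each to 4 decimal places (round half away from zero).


0.0078
0.1436

largest singular value 17/2, smallest 85/234
κ_2(A) = (17/2) / (85/234) = 23.4000
perturbation bound = 23.4000·1/163 = 0.1436
solve Ax = b  →  x = [10.5177 -2.9451 -1.8820]
‖b‖₂ = 5.0990 and ‖x‖₂ = 11.0833
Δx = A⁻¹·δb where δb = 1/163·5.0990·d; ‖Δx‖ = 0.0861
dividing the unrounded norms, ‖Δx‖/‖x‖ = 0.0078
realised/bound (from unrounded values) ≈ 0.0541


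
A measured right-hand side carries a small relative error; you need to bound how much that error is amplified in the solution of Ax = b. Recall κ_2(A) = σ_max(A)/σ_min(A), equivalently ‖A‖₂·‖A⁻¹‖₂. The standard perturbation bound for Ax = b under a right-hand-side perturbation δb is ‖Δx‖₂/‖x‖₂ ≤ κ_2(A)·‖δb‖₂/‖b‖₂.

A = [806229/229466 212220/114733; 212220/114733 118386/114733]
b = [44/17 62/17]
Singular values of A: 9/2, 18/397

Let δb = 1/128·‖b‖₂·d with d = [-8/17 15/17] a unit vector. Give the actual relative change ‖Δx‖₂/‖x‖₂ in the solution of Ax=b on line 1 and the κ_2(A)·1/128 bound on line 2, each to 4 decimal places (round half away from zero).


σ_max = 9/2, σ_min = 18/397
κ_2(A) = (9/2) / (18/397) = 99.2500
κ_2(A)·‖δb‖/‖b‖ = 0.7754
solve Ax = b  →  x = [-19.9739 39.3399]
‖b‖ = 4.4721, ‖x‖ = 44.1201
Δx = A⁻¹·δb where δb = 1/128·4.4721·d; ‖Δx‖ = 0.7706
dividing the unrounded norms, ‖Δx‖/‖x‖ = 0.0175
so the bound overstates the realised error by a factor of ≈ 44.3950 (computed from the unrounded values)

0.0175
0.7754


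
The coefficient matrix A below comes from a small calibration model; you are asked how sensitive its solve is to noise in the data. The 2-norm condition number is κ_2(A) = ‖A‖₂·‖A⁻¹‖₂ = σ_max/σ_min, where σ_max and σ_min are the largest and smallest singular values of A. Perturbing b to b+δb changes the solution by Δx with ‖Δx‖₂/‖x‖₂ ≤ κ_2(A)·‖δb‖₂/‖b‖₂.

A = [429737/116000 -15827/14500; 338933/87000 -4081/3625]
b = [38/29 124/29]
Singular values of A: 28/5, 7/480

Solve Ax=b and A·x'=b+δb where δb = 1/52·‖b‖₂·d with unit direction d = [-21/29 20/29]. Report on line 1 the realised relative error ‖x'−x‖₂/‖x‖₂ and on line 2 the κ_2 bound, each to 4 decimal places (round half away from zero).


0.0430
7.3846

largest singular value 28/5, smallest 7/480
condition number: (28/5) ÷ (7/480) = 384.0000
bound on ‖Δx‖/‖x‖: κ·ε = 384.0000·1/52 = 7.3846
solve Ax = b  →  x = [39.0857 131.4571]
2-norm of b is 4.4721; of x, 137.1447
re-solving with b+δb shifts x by Δx of norm 5.8973
relative error = 0.0430
tightness: 0.0430 against a bound of 7.3846 (unrounded ratio ≈ 0.0058)


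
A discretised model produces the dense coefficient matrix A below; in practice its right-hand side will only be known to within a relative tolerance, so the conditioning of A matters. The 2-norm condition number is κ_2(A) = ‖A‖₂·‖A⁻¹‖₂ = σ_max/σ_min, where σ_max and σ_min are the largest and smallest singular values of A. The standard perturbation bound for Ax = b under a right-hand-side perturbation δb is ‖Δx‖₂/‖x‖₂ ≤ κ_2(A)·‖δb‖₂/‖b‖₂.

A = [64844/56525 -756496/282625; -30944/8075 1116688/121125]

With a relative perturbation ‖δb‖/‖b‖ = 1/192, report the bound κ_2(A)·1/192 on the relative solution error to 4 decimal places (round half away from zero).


1.7664

AᵀA = [81798032/5112121 -2944556096/76681815; -2944556096/76681815 106005101056/1150227225]; tr = 124409658256/1150227225, det = 116985856/1150227225
eigenvalues of AᵀA: λ = (tr ± √(tr²−4·det))/2 = 2704/25, 43264/46009089
κ = σ_max/σ_min = (52/5)/(208/6783) = 339.1500
worst-case relative error ≤ 339.1500 × 1/192 = 1.7664


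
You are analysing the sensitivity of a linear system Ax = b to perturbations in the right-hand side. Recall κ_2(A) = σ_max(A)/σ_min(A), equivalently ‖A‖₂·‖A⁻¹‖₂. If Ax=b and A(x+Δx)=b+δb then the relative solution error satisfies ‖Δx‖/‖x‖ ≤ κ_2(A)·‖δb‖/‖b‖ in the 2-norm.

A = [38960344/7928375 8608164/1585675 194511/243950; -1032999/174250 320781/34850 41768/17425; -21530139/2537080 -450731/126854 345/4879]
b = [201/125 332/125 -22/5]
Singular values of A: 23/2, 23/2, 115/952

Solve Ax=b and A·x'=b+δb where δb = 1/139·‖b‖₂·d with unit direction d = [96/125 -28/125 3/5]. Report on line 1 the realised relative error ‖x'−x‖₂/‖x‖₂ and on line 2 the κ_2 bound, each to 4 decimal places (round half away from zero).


largest singular value 23/2, smallest 115/952
κ = σ_max/σ_min = (23/2)/(115/952) = 95.2000
bound on ‖Δx‖/‖x‖: κ·ε = 95.2000·1/139 = 0.6849
solve Ax = b  →  x = [-1.1746 3.7235 -16.0954]
‖b‖ = 5.3852, ‖x‖ = 16.5622
δb = ε·‖b‖·d = [0.0298 -0.0087 0.0232]; solving A·Δx = δb gives ‖Δx‖ = 0.3207
relative error = 0.0194
realised/bound (from unrounded values) ≈ 0.0283

0.0194
0.6849


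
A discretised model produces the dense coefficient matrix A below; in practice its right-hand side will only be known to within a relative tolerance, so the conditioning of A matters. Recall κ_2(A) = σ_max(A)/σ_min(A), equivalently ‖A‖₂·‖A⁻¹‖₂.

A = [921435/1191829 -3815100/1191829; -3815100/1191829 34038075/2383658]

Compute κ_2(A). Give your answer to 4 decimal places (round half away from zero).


form AᵀA = [9163611225/845006761 -40716654750/845006761; -40716654750/845006761 723861095625/3380027044] with trace 452418525/2010724 and determinant 1265625/2010724
solving λ² − 452418525/2010724·λ + 1265625/2010724 = 0 gives λ = 225, 5625/2010724
so κ_2 = √(225 / (5625/2010724)) = 283.6000

283.6000


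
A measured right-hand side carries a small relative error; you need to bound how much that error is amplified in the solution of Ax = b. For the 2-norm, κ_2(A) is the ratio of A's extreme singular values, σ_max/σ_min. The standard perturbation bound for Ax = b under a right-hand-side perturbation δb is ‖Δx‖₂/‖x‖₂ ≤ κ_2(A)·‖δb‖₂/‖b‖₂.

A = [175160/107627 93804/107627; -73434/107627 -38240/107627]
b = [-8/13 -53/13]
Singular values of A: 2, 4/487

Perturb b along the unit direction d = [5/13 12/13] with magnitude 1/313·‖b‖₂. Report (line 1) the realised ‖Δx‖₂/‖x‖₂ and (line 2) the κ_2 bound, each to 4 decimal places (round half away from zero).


0.0033
0.7780

from the listed singular values, σ₁ = 2, σ_n = 4/487
condition number: 2 ÷ (4/487) = 243.5000
κ_2(A)·‖δb‖/‖b‖ = 0.7780
solve Ax = b  →  x = [229.6176 -429.4706]
2-norm of b is 4.1231; of x, 487.0003
Δx = A⁻¹·δb where δb = 1/313·4.1231·d; ‖Δx‖ = 1.6038
relative error = 0.0033
realised/bound (from unrounded values) ≈ 0.0042


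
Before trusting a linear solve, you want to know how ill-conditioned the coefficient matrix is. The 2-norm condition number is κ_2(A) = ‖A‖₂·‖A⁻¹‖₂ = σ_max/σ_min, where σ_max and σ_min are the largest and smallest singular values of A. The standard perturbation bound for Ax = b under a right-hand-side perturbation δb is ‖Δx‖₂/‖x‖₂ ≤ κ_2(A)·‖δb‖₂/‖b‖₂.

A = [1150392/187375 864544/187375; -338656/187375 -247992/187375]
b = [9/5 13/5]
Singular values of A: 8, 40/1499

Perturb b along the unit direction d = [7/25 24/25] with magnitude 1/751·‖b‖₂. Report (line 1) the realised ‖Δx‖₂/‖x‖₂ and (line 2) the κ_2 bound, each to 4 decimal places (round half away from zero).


0.0014
0.3992

from the listed singular values, σ₁ = 8, σ_n = 40/1499
condition number: 8 ÷ (40/1499) = 299.8000
perturbation bound = 299.8000·1/751 = 0.3992
solve Ax = b  →  x = [-67.3550 90.0150]
‖b‖ = 3.1623, ‖x‖ = 112.4251
Δx = A⁻¹·δb where δb = 1/751·3.1623·d; ‖Δx‖ = 0.1578
realised ‖Δx‖/‖x‖ = 0.0014
so the bound overstates the realised error by a factor of ≈ 284.4154 (computed from the unrounded values)


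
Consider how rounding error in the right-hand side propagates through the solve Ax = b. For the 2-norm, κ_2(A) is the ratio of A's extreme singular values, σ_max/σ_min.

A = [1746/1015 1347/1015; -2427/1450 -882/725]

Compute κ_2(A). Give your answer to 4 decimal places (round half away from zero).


70.0000

AᵀA = [705681/122500 132273/30625; 132273/30625 99261/30625]; tr = 44109/4900, det = 81/4900
char-poly roots: 9 and 9/4900
σ_max=√9=3, σ_min=√(9/4900)=(3/70) → κ = 70.0000


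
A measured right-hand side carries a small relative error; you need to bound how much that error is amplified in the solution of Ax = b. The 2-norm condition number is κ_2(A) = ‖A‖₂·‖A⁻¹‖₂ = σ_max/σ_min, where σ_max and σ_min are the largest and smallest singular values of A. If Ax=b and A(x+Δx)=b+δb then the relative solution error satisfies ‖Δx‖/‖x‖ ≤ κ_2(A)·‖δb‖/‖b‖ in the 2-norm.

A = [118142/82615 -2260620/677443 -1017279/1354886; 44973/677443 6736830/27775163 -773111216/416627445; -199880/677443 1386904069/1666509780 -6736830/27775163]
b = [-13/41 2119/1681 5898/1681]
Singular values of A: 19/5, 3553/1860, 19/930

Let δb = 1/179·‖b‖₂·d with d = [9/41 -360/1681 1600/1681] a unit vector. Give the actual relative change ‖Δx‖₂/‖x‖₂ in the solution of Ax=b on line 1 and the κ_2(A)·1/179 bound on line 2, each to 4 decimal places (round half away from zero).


from the listed singular values, σ₁ = 19/5, σ_n = 19/930
κ_2(A) = (19/5) / (19/930) = 186.0000
worst-case relative error ≤ 186.0000 × 1/179 = 1.0391
solve Ax = b  →  x = [135.4453 55.5670 11.4294]
‖b‖ = 3.7417, ‖x‖ = 146.8461
Δx = A⁻¹·δb where δb = 1/179·3.7417·d; ‖Δx‖ = 1.0232
relative error = 0.0070
so the bound overstates the realised error by a factor of ≈ 149.1358 (computed from the unrounded values)

0.0070
1.0391


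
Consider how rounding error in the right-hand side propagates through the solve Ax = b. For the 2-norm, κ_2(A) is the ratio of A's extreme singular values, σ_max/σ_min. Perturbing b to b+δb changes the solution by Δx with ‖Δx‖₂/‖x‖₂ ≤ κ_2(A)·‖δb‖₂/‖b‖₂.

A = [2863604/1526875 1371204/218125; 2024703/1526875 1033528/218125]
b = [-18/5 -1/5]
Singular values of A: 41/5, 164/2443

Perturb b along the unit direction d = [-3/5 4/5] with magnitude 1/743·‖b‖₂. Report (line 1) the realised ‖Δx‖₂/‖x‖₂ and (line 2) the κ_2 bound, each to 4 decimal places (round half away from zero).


largest singular value 41/5, smallest 164/2443
κ_2(A) = (41/5) / (164/2443) = 122.1500
perturbation bound = 122.1500·1/743 = 0.1644
solve Ax = b  →  x = [-28.7034 7.9907]
‖b‖ = 3.6056, ‖x‖ = 29.7949
δb = ε·‖b‖·d = [-0.0029 0.0039]; solving A·Δx = δb gives ‖Δx‖ = 0.0723
relative error = 0.0024
tightness: 0.0024 against a bound of 0.1644 (unrounded ratio ≈ 0.0148)

0.0024
0.1644


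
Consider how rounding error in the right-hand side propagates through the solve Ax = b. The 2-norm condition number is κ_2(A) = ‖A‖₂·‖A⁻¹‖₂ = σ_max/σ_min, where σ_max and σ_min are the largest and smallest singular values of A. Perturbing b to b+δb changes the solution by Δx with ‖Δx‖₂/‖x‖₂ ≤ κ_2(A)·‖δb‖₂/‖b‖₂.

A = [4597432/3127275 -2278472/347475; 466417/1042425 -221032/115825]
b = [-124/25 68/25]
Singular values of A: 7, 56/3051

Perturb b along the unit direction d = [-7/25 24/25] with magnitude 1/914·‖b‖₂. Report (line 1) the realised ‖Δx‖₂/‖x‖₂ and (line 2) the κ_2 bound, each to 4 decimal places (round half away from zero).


0.0015
0.4173

largest singular value 7, smallest 56/3051
κ_2(A) = 7 / (56/3051) = 381.3750
perturbation bound = 381.3750·1/914 = 0.4173
solve Ax = b  →  x = [212.4878 48.3955]
‖b‖ = 5.6569, ‖x‖ = 217.9293
δb = ε·‖b‖·d = [-0.0017 0.0059]; solving A·Δx = δb gives ‖Δx‖ = 0.3372
realised ‖Δx‖/‖x‖ = 0.0015
tightness: 0.0015 against a bound of 0.4173 (unrounded ratio ≈ 0.0037)


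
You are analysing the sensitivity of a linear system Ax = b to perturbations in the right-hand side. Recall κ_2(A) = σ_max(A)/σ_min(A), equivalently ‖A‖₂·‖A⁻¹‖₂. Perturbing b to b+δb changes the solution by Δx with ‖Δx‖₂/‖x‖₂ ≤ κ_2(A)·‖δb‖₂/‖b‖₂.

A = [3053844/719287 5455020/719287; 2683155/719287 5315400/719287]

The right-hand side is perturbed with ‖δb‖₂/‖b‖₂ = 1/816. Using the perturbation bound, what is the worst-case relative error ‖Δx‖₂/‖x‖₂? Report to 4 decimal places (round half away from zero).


AᵀA = [19649564721/615188809 36766732680/615188809; 36766732680/615188809 68978264400/615188809]; tr = 306670689/2128681, det = 20250000/2128681
λ_max, λ_min = (306670689/2128681 ± √93874488330734721/4531282799761)/2 = 144, 140625/2128681
σ_max=√144=12, σ_min=√(140625/2128681)=(375/1459) → κ = 46.6880
perturbation bound = 46.6880·1/816 = 0.0572

0.0572


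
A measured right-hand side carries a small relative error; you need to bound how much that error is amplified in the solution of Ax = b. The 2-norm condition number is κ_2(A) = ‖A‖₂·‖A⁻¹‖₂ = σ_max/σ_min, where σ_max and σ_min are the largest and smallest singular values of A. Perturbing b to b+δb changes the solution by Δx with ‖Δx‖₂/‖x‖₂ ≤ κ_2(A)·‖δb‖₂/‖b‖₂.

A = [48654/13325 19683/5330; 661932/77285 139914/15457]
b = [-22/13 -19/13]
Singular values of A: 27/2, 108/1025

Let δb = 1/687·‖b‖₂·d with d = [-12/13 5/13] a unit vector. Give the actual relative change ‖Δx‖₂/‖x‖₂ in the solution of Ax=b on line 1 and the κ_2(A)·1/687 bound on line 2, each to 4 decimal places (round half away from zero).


from the listed singular values, σ₁ = 27/2, σ_n = 108/1025
κ = σ_max/σ_min = (27/2)/(108/1025) = 128.1250
κ_2(A)·‖δb‖/‖b‖ = 0.1865
solve Ax = b  →  x = [-6.9748 6.4381]
2-norm of b is 2.2361; of x, 9.4919
re-solving with b+δb shifts x by Δx of norm 0.0309
dividing the unrounded norms, ‖Δx‖/‖x‖ = 0.0033
realised/bound (from unrounded values) ≈ 0.0175

0.0033
0.1865


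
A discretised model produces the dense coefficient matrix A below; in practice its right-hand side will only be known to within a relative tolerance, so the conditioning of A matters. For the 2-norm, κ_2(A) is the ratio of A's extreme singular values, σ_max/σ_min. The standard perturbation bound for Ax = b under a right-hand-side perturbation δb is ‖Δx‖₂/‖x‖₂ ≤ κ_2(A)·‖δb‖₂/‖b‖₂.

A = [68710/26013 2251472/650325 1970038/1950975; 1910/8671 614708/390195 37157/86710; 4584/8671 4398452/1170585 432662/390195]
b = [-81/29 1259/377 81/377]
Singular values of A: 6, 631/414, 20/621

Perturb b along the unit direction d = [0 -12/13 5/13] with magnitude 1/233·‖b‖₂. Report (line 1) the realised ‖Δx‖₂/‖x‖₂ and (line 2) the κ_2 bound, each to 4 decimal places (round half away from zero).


0.0062
0.7996

largest singular value 6, smallest 20/621
condition number: 6 ÷ (20/621) = 186.3000
perturbation bound = 186.3000·1/233 = 0.7996
solve Ax = b  →  x = [-1.8810 26.6611 -89.2551]
‖b‖₂ = 4.3589 and ‖x‖₂ = 93.1709
Δx = A⁻¹·δb where δb = 1/233·4.3589·d; ‖Δx‖ = 0.5809
relative error = 0.0062
tightness: 0.0062 against a bound of 0.7996 (unrounded ratio ≈ 0.0078)


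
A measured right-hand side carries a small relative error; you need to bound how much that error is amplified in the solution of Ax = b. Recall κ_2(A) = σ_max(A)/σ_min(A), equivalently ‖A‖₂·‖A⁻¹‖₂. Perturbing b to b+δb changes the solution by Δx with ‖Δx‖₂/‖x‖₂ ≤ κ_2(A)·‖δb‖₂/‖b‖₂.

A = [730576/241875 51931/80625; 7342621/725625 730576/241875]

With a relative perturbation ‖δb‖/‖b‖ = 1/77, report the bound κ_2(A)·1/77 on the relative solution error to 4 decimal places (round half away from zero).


form AᵀA = [93948407641/842450625 9129277696/280816875; 9129277696/280816875 892820401/93605625] with trace 163174066/1347921 and determinant 9150625/1347921
char-poly roots: 121 and 75625/1347921
σ_max=√121=11, σ_min=√(75625/1347921)=(275/1161) → κ = 46.4400
worst-case relative error ≤ 46.4400 × 1/77 = 0.6031

0.6031


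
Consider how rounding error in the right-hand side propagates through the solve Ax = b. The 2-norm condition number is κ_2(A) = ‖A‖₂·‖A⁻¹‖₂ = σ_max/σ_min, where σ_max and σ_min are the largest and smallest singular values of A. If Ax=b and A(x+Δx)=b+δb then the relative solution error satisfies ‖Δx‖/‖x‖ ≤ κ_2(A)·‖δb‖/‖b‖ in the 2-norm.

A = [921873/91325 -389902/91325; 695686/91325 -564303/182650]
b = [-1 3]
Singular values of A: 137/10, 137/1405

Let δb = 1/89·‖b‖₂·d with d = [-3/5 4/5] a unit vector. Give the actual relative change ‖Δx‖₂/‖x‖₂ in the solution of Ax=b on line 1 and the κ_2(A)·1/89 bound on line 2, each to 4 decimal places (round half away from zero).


σ_max = 137/10, σ_min = 137/1405
κ = σ_max/σ_min = (137/10)/(137/1405) = 140.5000
perturbation bound = 140.5000·1/89 = 1.5787
solve Ax = b  →  x = [11.9006 28.3717]
2-norm of b is 3.1623; of x, 30.7665
δb = ε·‖b‖·d = [-0.0213 0.0284]; solving A·Δx = δb gives ‖Δx‖ = 0.3644
realised ‖Δx‖/‖x‖ = 0.0118
tightness: 0.0118 against a bound of 1.5787 (unrounded ratio ≈ 0.0075)

0.0118
1.5787


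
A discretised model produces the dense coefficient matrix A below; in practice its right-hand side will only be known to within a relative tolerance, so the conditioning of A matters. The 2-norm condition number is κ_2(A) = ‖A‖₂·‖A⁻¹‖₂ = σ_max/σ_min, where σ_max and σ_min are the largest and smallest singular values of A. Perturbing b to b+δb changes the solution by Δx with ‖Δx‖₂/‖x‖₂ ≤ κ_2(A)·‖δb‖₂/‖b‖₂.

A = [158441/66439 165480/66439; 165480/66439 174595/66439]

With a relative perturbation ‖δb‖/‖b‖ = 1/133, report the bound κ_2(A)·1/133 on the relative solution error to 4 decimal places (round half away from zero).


form AᵀA = [62410441/5248681 65530080/5248681; 65530080/5248681 68807425/5248681] with trace 156026/6241 and determinant 25/6241
λ_max, λ_min = (156026/6241 ± √24343488576/38950081)/2 = 25, 1/6241
σ_max=√25=5, σ_min=√(1/6241)=(1/79) → κ = 395.0000
perturbation bound = 395.0000·1/133 = 2.9699

2.9699


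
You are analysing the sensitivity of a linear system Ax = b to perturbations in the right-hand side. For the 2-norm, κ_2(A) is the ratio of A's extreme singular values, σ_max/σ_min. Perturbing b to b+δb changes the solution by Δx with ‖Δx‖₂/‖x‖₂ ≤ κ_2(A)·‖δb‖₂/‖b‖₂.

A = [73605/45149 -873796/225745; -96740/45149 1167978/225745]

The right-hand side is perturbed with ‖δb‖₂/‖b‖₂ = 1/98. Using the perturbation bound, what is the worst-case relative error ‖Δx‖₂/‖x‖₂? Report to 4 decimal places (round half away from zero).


3.5439

AᵀA = [14776323625/2038432201 -35461189260/2038432201; -35461189260/2038432201 85107682324/2038432201]; tr = 591029621/12061729, det = 240100/12061729
char-poly roots: 49 and 4900/12061729
κ = σ_max/σ_min = 7/(70/3473) = 347.3000
κ_2(A)·‖δb‖/‖b‖ = 3.5439


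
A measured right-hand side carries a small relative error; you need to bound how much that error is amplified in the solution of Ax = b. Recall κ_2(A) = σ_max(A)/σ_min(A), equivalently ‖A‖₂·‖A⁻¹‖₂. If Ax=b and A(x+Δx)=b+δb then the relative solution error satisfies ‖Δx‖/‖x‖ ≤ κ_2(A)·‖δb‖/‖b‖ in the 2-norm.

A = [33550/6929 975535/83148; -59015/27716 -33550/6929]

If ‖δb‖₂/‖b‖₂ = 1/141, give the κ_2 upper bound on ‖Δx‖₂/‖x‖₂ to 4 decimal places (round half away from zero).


M = AᵀA = [127174025/4545424 57202750/852267; 57202750/852267 6590268025/40908816]. tr(M)=22884125/121032, det(M)=9150625/3873024
λ_max, λ_min = (22884125/121032 ± √32721546075625/915546564)/2 = 3025/16, 3025/242064
κ = σ_max/σ_min = (55/4)/(55/492) = 123.0000
worst-case relative error ≤ 123.0000 × 1/141 = 0.8723

0.8723


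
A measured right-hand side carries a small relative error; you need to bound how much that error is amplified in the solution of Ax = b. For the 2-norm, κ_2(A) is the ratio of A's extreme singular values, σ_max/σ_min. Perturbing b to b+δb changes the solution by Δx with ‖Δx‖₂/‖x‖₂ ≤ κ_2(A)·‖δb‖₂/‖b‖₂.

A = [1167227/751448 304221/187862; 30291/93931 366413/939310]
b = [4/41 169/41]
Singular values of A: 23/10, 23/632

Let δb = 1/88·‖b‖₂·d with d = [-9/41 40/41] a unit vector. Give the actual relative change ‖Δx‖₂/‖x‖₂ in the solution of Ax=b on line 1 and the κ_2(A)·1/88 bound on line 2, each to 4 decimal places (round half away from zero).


0.0117
0.7182

largest singular value 23/10, smallest 23/632
condition number: (23/10) ÷ (23/632) = 63.2000
perturbation bound = 63.2000·1/88 = 0.7182
solve Ax = b  →  x = [-79.2924 76.1169]
‖b‖₂ = 4.1231 and ‖x‖₂ = 109.9139
re-solving with b+δb shifts x by Δx of norm 1.2875
relative error = 0.0117
tightness: 0.0117 against a bound of 0.7182 (unrounded ratio ≈ 0.0163)


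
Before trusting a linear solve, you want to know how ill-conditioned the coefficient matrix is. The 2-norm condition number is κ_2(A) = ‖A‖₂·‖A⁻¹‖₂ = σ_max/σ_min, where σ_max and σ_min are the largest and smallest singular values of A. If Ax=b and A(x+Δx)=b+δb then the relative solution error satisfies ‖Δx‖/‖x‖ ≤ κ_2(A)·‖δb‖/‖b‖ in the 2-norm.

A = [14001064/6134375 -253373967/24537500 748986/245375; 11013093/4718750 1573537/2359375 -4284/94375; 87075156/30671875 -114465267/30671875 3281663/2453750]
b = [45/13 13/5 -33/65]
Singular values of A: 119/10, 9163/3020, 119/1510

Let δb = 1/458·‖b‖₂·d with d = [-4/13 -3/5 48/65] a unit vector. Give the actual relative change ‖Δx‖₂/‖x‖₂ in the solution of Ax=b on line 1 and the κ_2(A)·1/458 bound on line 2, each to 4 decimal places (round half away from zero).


0.0032
0.3297

from the listed singular values, σ₁ = 119/10, σ_n = 119/1510
κ_2(A) = (119/10) / (119/1510) = 151.0000
perturbation bound = 151.0000·1/458 = 0.3297
solve Ax = b  →  x = [3.3686 -10.3725 -36.4739]
2-norm of b is 4.3589; of x, 38.0695
re-solving with b+δb shifts x by Δx of norm 0.1208
realised ‖Δx‖/‖x‖ = 0.0032
so the bound overstates the realised error by a factor of ≈ 103.9315 (computed from the unrounded values)


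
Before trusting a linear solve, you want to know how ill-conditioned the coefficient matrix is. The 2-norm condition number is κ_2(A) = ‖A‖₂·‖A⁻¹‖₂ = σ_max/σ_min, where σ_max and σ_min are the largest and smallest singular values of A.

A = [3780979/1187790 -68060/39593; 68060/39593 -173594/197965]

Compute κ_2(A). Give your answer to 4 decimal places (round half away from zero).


102.7500

M = AᵀA = [63891866569/4881816900 -113571722/16272723; -113571722/16272723 504979124/135606025]. tr(M)=283983097/16892100, det(M)=2825761/105575625
λ_max, λ_min = (283983097/16892100 ± √3224634009511321/11413721696400)/2 = 1681/100, 6724/4223025
σ_max=√(1681/100)=(41/10), σ_min=√(6724/4223025)=(82/2055) → κ = 102.7500


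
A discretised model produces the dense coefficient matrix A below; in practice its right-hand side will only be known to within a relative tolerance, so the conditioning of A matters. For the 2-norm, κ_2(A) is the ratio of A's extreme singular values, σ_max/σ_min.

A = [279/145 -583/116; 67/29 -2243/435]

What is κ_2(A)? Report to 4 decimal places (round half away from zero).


36.0000

M = AᵀA = [226/25 -259/12; -259/12 186649/3600]. tr(M)=219193/3600, det(M)=28561/10000
eigenvalues of AᵀA: λ = (tr ± √(tr²−4·det))/2 = 1521/25, 169/3600
σ_max=√(1521/25)=(39/5), σ_min=√(169/3600)=(13/60) → κ = 36.0000


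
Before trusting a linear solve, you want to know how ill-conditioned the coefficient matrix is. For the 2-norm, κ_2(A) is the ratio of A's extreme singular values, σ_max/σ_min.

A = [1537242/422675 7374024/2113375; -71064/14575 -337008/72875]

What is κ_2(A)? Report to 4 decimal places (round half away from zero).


364.3750

M = AᵀA = [264409616772/7146166225 1259075328336/35730831125; 1259075328336/35730831125 5995691747136/178654155625]. tr(M)=14989217796/212430625, det(M)=199148544/5310765625
solving λ² − 14989217796/212430625·λ + 199148544/5310765625 = 0 gives λ = 1764/25, 112896/212430625
σ_max=√(1764/25)=(42/5), σ_min=√(112896/212430625)=(336/14575) → κ = 364.3750


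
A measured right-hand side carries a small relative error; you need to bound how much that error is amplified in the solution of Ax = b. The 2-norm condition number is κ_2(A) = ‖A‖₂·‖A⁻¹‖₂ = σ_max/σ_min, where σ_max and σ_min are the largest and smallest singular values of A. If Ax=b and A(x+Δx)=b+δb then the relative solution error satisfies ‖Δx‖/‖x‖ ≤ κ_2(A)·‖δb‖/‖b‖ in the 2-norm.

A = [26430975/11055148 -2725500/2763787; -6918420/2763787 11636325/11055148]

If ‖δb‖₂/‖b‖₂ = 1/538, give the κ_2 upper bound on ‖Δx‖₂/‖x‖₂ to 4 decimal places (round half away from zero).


AᵀA = [133945760925/11178660688 -3488123250/698666293; -3488123250/698666293 23255983125/11178660688]; tr = 6046220925/429948488, det = 31640625/13758351616
eigenvalues of AᵀA: λ = (tr ± √(tr²−4·det))/2 = 225/16, 140625/859896976
κ = σ_max/σ_min = (15/4)/(375/29324) = 293.2400
perturbation bound = 293.2400·1/538 = 0.5451

0.5451


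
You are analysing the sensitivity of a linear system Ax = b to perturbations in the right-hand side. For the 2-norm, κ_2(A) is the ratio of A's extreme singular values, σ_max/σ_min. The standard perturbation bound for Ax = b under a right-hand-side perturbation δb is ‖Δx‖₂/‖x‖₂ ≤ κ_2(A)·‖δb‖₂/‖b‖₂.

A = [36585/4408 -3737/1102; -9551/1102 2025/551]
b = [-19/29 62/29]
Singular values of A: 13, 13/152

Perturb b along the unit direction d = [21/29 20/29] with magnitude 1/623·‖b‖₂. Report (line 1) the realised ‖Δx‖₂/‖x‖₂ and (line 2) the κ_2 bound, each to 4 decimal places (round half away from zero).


σ_max = 13, σ_min = 13/152
condition number: 13 ÷ (13/152) = 152.0000
perturbation bound = 152.0000·1/623 = 0.2440
solve Ax = b  →  x = [4.3550 10.8521]
‖b‖₂ = 2.2361 and ‖x‖₂ = 11.6933
Δx = A⁻¹·δb where δb = 1/623·2.2361·d; ‖Δx‖ = 0.0420
realised ‖Δx‖/‖x‖ = 0.0036
so the bound overstates the realised error by a factor of ≈ 67.9824 (computed from the unrounded values)

0.0036
0.2440


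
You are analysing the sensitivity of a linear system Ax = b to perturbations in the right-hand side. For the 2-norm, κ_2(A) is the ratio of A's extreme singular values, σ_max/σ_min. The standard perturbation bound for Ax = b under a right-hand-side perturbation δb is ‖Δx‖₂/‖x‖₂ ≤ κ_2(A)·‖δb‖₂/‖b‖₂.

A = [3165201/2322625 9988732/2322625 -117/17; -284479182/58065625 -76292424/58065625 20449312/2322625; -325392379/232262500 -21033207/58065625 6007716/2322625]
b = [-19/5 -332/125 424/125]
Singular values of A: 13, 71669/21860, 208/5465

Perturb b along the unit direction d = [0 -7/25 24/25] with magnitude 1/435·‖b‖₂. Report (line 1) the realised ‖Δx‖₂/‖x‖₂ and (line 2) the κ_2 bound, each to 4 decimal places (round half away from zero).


0.0033
0.7852

largest singular value 13, smallest 208/5465
κ = σ_max/σ_min = 13/(208/5465) = 341.5625
worst-case relative error ≤ 341.5625 × 1/435 = 0.7852
solve Ax = b  →  x = [74.8886 54.6414 49.5249]
‖b‖₂ = 5.7446 and ‖x‖₂ = 105.1033
with δb = [0.0000 -0.0037 0.0127], A·Δx = δb → ‖Δx‖ = 0.3470
dividing the unrounded norms, ‖Δx‖/‖x‖ = 0.0033
realised/bound (from unrounded values) ≈ 0.0042


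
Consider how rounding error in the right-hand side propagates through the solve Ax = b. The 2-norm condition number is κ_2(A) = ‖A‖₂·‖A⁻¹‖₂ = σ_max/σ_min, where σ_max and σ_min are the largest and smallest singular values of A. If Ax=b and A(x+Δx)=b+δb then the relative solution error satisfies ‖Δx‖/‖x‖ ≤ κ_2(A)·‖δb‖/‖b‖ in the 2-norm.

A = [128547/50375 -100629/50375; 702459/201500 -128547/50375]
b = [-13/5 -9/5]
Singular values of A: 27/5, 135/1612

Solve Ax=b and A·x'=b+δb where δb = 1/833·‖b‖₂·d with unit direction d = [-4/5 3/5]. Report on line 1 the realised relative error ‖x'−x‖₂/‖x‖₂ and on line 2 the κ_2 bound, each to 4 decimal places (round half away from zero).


from the listed singular values, σ₁ = 27/5, σ_n = 135/1612
κ_2(A) = (27/5) / (135/1612) = 64.4800
worst-case relative error ≤ 64.4800 × 1/833 = 0.0774
solve Ax = b  →  x = [6.7200 9.8859]
‖b‖₂ = 3.1623 and ‖x‖₂ = 11.9537
with δb = [-0.0030 0.0023], A·Δx = δb → ‖Δx‖ = 0.0453
realised ‖Δx‖/‖x‖ = 0.0038
so the bound overstates the realised error by a factor of ≈ 20.4124 (computed from the unrounded values)

0.0038
0.0774


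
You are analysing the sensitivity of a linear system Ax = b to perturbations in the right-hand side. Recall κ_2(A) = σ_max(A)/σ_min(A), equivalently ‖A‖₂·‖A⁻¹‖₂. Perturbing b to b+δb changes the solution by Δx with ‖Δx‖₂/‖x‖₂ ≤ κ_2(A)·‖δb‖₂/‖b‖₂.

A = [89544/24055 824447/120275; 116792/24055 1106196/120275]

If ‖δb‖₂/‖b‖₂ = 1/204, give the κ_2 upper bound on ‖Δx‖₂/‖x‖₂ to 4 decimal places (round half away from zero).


0.8670

form AᵀA = [866339968/23145721 8120765016/115728605; 8120765016/115728605 76135297849/578643025] with trace 338386841/2002225 and determinant 1827904/2002225
λ_max, λ_min = (338386841/2002225 ± √114491014661613681/4008904950625)/2 = 169, 10816/2002225
κ = σ_max/σ_min = 13/(104/1415) = 176.8750
worst-case relative error ≤ 176.8750 × 1/204 = 0.8670


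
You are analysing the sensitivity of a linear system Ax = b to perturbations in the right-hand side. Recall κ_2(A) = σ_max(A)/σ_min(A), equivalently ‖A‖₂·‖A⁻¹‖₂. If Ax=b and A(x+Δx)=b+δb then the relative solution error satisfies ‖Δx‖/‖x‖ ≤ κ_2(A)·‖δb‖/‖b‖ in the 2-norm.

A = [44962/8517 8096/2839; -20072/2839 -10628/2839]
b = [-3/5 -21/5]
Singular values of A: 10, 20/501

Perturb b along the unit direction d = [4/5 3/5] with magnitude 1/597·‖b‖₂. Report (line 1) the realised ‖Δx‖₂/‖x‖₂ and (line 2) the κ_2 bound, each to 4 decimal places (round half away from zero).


from the listed singular values, σ₁ = 10, σ_n = 20/501
condition number: 10 ÷ (20/501) = 250.5000
κ_2(A)·‖δb‖/‖b‖ = 0.4196
solve Ax = b  →  x = [35.6294 -66.1676]
2-norm of b is 4.2426; of x, 75.1506
with δb = [0.0057 0.0043], A·Δx = δb → ‖Δx‖ = 0.1780
relative error = 0.0024
realised/bound (from unrounded values) ≈ 0.0056

0.0024
0.4196


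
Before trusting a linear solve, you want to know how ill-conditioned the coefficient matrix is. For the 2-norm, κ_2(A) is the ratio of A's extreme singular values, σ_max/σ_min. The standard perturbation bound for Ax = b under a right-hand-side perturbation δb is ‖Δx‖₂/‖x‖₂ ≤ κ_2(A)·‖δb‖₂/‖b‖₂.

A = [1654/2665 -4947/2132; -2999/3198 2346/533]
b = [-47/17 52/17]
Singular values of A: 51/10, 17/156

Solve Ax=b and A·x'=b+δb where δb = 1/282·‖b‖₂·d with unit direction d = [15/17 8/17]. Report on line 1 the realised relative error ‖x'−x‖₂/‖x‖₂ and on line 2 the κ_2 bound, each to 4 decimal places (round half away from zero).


from the listed singular values, σ₁ = 51/10, σ_n = 17/156
condition number: (51/10) ÷ (17/156) = 46.8000
perturbation bound = 46.8000·1/282 = 0.1660
solve Ax = b  →  x = [-9.1248 -1.2492]
‖b‖₂ = 4.1231 and ‖x‖₂ = 9.2099
re-solving with b+δb shifts x by Δx of norm 0.1342
realised ‖Δx‖/‖x‖ = 0.0146
realised/bound (from unrounded values) ≈ 0.0878

0.0146
0.1660
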